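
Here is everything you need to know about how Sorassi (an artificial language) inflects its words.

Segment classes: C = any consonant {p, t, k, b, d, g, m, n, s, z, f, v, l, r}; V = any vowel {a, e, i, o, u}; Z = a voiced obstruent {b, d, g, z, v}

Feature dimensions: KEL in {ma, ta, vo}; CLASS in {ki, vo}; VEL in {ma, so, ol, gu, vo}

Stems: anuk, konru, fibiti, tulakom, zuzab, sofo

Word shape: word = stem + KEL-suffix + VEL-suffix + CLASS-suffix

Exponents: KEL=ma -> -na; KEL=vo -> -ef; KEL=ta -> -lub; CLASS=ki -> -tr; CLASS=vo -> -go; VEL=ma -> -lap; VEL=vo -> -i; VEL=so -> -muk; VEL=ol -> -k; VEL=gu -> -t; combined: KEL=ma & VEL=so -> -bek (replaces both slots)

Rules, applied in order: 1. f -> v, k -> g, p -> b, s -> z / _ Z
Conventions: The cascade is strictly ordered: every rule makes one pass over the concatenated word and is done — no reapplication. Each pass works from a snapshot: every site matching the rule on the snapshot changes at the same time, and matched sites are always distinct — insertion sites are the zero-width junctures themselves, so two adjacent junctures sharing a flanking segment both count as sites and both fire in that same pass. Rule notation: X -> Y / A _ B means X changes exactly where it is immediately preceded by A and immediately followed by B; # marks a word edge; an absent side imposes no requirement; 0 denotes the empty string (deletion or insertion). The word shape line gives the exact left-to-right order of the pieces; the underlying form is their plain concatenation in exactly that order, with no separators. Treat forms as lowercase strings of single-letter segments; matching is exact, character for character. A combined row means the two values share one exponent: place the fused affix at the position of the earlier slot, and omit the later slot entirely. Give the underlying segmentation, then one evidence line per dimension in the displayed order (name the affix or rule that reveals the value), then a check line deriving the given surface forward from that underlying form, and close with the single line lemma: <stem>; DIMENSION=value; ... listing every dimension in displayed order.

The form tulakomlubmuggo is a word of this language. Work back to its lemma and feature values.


underlying: tulakom-lub-muk-go
KEL=ta - signalled by the affix -lub
CLASS=vo - signalled by the affix -go
VEL=so - signalled by the affix -muk
check: tulakomlubmukgo -> tulakomlubmuggo
lemma: tulakom; KEL=ta; CLASS=vo; VEL=so


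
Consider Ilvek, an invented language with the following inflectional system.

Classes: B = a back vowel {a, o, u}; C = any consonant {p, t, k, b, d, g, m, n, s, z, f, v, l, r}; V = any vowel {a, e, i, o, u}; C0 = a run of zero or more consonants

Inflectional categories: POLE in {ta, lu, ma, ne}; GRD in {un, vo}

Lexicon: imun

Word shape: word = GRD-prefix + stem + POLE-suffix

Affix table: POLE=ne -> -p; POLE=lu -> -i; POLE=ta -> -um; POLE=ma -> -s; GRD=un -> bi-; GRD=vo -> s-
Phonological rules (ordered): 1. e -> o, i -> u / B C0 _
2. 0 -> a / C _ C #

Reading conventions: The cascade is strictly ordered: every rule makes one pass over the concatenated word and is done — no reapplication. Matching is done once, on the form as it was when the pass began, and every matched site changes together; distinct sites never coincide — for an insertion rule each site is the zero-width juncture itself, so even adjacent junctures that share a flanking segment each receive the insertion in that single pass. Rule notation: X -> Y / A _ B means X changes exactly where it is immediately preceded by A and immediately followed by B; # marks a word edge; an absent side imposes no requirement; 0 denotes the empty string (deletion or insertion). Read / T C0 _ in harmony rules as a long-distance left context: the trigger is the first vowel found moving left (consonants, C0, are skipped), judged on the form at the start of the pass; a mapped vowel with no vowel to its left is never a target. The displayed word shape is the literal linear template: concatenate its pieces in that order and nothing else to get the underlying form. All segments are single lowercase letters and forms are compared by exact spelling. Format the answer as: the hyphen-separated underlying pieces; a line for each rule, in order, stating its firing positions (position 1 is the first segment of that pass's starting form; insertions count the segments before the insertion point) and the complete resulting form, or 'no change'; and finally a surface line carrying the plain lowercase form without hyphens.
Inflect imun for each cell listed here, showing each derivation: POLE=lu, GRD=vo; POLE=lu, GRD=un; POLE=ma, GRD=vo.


cell POLE=lu, GRD=vo:
underlying: s-imun-i
1. e -> o, i -> u / B C0 _: fires at position(s) 6: simunu
2. 0 -> a / C _ C #: no change
surface: simunu

cell POLE=lu, GRD=un:
underlying: bi-imun-i
1. e -> o, i -> u / B C0 _: fires at position(s) 7: biimunu
2. 0 -> a / C _ C #: no change
surface: biimunu

cell POLE=ma, GRD=vo:
underlying: s-imun-s
1. e -> o, i -> u / B C0 _: no change
2. 0 -> a / C _ C #: inserts after position(s) 5: simunas
surface: simunas


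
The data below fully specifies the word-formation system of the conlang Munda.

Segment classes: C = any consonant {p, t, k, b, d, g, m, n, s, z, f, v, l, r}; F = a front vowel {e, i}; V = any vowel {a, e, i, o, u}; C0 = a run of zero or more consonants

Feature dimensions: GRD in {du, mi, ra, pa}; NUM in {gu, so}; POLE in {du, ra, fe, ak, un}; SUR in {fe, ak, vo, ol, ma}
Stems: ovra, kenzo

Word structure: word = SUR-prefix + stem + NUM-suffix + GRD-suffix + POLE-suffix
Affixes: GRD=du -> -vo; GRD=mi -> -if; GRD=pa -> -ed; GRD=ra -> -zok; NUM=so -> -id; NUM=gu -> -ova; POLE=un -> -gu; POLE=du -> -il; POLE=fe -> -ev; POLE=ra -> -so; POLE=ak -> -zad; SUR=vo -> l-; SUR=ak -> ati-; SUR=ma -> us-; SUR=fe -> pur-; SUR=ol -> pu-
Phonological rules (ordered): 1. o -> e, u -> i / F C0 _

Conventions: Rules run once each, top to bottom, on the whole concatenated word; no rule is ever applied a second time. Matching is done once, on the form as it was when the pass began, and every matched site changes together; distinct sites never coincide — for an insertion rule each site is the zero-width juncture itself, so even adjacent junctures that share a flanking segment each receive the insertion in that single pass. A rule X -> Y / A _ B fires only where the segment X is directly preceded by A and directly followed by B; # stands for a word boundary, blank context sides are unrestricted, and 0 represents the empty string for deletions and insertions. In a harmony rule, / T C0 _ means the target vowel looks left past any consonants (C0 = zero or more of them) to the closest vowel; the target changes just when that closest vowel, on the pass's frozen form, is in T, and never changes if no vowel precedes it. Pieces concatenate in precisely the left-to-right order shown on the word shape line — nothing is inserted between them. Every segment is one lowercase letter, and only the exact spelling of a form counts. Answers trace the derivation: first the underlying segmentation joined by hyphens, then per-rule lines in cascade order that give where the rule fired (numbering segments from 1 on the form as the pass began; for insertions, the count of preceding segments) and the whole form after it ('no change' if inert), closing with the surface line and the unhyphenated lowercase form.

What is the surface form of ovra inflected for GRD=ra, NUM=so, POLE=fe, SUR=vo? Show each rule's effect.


underlying: l-ovra-id-zok-ev
1. o -> e, u -> i / F C0 _: fires at position(s) 9: lovraidzekev
surface: lovraidzekev


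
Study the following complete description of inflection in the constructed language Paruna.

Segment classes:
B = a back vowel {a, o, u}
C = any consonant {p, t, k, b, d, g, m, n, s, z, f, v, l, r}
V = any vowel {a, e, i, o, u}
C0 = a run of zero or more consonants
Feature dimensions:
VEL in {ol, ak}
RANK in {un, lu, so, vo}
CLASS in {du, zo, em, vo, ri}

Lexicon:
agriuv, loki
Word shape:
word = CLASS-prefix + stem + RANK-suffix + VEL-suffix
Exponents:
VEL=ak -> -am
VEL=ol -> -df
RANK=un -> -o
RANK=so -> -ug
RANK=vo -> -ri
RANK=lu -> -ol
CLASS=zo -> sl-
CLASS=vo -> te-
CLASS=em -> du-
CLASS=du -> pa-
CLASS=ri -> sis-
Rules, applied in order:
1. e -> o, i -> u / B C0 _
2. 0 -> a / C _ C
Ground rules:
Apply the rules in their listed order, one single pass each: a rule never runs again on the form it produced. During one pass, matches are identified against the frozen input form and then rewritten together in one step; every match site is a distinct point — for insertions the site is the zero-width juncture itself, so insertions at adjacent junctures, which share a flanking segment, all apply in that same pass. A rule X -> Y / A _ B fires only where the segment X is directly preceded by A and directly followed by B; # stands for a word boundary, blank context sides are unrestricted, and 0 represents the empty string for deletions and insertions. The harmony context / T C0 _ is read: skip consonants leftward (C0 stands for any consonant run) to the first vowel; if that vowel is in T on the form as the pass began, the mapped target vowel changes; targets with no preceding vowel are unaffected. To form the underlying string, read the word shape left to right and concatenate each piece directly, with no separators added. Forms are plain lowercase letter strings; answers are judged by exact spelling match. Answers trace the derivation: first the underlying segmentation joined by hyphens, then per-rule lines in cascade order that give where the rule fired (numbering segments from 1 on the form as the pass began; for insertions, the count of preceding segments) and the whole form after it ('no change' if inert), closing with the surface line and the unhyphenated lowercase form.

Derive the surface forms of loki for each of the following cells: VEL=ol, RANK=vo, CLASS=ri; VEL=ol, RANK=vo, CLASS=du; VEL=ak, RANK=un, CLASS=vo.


cell VEL=ol, RANK=vo, CLASS=ri:
underlying: sis-loki-ri-df
1. e -> o, i -> u / B C0 _: fires at position(s) 7: sislokuridf
2. 0 -> a / C _ C: inserts after position(s) 3, 10: sisalokuridaf
surface: sisalokuridaf

cell VEL=ol, RANK=vo, CLASS=du:
underlying: pa-loki-ri-df
1. e -> o, i -> u / B C0 _: fires at position(s) 6: palokuridf
2. 0 -> a / C _ C: inserts after position(s) 9: palokuridaf
surface: palokuridaf

cell VEL=ak, RANK=un, CLASS=vo:
underlying: te-loki-o-am
1. e -> o, i -> u / B C0 _: fires at position(s) 6: telokuoam
2. 0 -> a / C _ C: no change
surface: telokuoam


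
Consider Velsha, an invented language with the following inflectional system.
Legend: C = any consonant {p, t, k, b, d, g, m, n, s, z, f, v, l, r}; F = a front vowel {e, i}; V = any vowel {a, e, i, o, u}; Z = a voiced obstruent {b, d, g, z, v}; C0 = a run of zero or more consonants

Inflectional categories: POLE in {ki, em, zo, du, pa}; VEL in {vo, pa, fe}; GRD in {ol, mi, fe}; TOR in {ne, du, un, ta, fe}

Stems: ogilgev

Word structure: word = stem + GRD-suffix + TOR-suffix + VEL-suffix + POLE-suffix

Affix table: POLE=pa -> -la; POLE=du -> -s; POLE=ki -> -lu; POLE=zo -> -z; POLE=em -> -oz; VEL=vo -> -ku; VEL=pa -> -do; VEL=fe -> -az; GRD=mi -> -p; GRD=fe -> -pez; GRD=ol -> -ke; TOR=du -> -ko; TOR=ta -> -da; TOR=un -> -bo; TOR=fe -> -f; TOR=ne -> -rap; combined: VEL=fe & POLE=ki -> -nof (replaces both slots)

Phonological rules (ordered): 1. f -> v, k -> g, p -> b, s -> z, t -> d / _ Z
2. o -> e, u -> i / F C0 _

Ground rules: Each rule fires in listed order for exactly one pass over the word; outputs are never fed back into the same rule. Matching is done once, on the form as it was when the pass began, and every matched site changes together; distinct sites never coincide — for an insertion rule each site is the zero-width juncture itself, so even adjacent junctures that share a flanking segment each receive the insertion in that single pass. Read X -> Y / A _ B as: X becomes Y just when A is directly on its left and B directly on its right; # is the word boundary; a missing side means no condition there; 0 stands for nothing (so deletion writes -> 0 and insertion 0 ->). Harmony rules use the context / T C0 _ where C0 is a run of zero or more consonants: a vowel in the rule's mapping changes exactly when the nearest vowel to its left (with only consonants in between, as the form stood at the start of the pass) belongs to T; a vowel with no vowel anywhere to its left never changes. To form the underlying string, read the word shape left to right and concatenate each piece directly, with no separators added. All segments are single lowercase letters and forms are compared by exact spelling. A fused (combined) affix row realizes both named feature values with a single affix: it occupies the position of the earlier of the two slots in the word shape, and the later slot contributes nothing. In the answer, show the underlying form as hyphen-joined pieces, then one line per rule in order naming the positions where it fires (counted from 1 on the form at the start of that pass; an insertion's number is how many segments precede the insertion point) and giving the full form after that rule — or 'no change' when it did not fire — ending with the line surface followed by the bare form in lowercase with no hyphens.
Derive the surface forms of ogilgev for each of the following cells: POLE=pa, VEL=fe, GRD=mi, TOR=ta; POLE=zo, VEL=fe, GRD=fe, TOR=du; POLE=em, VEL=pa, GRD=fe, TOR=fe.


cell POLE=pa, VEL=fe, GRD=mi, TOR=ta:
underlying: ogilgev-p-da-az-la
1. f -> v, k -> g, p -> b, s -> z, t -> d / _ Z: fires at position(s) 8: ogilgevbdaazla
2. o -> e, u -> i / F C0 _: no change
surface: ogilgevbdaazla

cell POLE=zo, VEL=fe, GRD=fe, TOR=du:
underlying: ogilgev-pez-ko-az-z
1. f -> v, k -> g, p -> b, s -> z, t -> d / _ Z: no change
2. o -> e, u -> i / F C0 _: fires at position(s) 12: ogilgevpezkeazz
surface: ogilgevpezkeazz

cell POLE=em, VEL=pa, GRD=fe, TOR=fe:
underlying: ogilgev-pez-f-do-oz
1. f -> v, k -> g, p -> b, s -> z, t -> d / _ Z: fires at position(s) 11: ogilgevpezvdooz
2. o -> e, u -> i / F C0 _: fires at position(s) 13: ogilgevpezvdeoz
surface: ogilgevpezvdeoz


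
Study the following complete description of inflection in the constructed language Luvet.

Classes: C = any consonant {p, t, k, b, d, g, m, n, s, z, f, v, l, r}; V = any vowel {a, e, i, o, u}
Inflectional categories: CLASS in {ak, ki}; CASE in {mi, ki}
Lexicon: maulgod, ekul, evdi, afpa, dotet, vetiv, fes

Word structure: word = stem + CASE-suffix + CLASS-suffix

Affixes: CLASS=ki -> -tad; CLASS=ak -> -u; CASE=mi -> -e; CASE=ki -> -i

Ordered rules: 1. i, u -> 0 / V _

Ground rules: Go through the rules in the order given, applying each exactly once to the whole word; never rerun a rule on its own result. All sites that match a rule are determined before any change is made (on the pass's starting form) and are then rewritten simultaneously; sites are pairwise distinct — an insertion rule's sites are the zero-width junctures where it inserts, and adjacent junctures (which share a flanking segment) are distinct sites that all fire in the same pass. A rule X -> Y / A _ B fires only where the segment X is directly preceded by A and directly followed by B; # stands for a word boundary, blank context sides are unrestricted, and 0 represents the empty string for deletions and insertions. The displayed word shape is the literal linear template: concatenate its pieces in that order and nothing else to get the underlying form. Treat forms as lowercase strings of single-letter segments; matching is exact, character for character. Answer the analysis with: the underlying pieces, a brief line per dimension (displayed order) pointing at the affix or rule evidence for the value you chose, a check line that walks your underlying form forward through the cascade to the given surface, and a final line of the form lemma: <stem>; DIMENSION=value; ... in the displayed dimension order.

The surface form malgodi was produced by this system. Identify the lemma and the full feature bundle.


underlying: maulgod-i-u
CLASS=ak - signalled by the affix -u
CASE=ki - signalled by the affix -i
check: maulgodiu -> malgodi
lemma: maulgod; CLASS=ak; CASE=ki


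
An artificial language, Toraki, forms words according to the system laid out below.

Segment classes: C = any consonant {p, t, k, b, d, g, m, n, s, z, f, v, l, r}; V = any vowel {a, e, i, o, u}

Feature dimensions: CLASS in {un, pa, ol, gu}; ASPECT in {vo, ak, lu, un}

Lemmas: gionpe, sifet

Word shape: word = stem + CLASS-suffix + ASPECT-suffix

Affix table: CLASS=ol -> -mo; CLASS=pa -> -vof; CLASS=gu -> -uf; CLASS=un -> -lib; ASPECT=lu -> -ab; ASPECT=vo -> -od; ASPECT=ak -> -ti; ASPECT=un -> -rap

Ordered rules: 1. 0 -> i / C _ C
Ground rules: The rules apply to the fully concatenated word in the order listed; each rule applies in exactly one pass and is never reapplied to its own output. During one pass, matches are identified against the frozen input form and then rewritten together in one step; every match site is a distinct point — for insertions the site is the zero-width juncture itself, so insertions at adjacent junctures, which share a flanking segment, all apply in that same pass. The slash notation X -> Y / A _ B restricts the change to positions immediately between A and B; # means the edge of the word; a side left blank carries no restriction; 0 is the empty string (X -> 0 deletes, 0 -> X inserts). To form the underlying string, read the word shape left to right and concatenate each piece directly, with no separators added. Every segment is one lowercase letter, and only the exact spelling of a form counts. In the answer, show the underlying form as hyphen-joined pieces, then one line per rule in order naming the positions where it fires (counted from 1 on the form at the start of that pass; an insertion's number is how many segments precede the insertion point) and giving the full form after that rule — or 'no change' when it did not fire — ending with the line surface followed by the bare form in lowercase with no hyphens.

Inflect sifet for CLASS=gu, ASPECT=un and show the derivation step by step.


underlying: sifet-uf-rap
1. 0 -> i / C _ C: inserts after position(s) 7: sifetufirap
surface: sifetufirap


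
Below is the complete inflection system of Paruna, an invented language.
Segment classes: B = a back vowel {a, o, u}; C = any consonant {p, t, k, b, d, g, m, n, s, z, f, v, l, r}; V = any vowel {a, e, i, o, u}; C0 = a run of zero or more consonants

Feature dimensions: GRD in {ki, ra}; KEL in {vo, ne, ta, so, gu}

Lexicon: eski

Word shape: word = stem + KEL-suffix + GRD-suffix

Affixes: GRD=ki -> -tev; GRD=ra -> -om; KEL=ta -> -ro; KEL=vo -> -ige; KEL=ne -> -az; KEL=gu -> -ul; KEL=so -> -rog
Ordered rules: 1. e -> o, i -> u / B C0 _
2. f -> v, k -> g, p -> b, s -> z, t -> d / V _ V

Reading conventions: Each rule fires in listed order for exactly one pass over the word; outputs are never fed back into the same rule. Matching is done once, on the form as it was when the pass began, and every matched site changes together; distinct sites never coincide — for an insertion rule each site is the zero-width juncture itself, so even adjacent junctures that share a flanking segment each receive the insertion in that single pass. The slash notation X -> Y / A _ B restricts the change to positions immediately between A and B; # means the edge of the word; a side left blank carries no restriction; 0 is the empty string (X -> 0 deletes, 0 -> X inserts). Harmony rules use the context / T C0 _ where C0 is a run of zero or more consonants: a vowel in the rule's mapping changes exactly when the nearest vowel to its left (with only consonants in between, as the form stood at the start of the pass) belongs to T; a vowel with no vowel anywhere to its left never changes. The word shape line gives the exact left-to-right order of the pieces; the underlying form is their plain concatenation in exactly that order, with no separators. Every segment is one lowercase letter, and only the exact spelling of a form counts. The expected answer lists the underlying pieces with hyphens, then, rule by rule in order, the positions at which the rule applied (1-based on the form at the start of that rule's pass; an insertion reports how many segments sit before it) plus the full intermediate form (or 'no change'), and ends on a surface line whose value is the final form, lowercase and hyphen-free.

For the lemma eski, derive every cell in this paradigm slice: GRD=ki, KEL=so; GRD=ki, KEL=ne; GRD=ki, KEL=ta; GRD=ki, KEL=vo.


cell GRD=ki, KEL=so:
underlying: eski-rog-tev
1. e -> o, i -> u / B C0 _: fires at position(s) 9: eskirogtov
2. f -> v, k -> g, p -> b, s -> z, t -> d / V _ V: no change
surface: eskirogtov

cell GRD=ki, KEL=ne:
underlying: eski-az-tev
1. e -> o, i -> u / B C0 _: fires at position(s) 8: eskiaztov
2. f -> v, k -> g, p -> b, s -> z, t -> d / V _ V: no change
surface: eskiaztov

cell GRD=ki, KEL=ta:
underlying: eski-ro-tev
1. e -> o, i -> u / B C0 _: fires at position(s) 8: eskirotov
2. f -> v, k -> g, p -> b, s -> z, t -> d / V _ V: fires at position(s) 7: eskirodov
surface: eskirodov

cell GRD=ki, KEL=vo:
underlying: eski-ige-tev
1. e -> o, i -> u / B C0 _: no change
2. f -> v, k -> g, p -> b, s -> z, t -> d / V _ V: fires at position(s) 8: eskiigedev
surface: eskiigedev


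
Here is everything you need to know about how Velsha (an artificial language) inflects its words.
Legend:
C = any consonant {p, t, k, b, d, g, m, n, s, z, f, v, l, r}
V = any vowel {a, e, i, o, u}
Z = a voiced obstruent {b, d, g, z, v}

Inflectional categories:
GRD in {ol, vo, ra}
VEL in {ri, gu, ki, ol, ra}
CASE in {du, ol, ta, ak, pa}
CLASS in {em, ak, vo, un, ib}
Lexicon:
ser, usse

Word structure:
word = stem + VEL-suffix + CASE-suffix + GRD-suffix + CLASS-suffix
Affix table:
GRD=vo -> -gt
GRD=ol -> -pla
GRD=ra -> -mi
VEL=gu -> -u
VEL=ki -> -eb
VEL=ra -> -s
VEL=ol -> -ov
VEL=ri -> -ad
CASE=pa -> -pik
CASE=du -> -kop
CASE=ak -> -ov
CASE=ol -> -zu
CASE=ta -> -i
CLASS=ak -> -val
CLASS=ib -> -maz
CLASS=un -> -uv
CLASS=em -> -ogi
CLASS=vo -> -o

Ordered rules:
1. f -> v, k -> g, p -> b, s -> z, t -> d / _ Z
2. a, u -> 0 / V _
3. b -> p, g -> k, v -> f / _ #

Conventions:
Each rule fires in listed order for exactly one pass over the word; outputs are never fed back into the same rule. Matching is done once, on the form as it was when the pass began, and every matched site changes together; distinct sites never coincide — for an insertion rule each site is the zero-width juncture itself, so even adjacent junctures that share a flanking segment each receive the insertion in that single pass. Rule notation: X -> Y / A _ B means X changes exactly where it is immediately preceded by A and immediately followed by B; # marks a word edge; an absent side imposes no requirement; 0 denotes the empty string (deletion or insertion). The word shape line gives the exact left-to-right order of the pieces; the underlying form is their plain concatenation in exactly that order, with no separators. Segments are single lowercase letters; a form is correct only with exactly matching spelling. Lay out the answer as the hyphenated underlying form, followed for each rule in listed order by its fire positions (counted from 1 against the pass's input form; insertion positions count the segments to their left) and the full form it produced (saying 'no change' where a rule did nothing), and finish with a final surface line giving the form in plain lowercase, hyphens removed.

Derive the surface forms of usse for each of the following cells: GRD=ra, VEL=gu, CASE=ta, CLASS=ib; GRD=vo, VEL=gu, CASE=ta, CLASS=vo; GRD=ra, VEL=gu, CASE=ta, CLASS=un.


cell GRD=ra, VEL=gu, CASE=ta, CLASS=ib:
underlying: usse-u-i-mi-maz
1. f -> v, k -> g, p -> b, s -> z, t -> d / _ Z: no change
2. a, u -> 0 / V _: fires at position(s) 5: usseimimaz
3. b -> p, g -> k, v -> f / _ #: no change
surface: usseimimaz

cell GRD=vo, VEL=gu, CASE=ta, CLASS=vo:
underlying: usse-u-i-gt-o
1. f -> v, k -> g, p -> b, s -> z, t -> d / _ Z: no change
2. a, u -> 0 / V _: fires at position(s) 5: usseigto
3. b -> p, g -> k, v -> f / _ #: no change
surface: usseigto

cell GRD=ra, VEL=gu, CASE=ta, CLASS=un:
underlying: usse-u-i-mi-uv
1. f -> v, k -> g, p -> b, s -> z, t -> d / _ Z: no change
2. a, u -> 0 / V _: fires at position(s) 5, 9: usseimiv
3. b -> p, g -> k, v -> f / _ #: fires at position(s) 8: usseimif
surface: usseimif


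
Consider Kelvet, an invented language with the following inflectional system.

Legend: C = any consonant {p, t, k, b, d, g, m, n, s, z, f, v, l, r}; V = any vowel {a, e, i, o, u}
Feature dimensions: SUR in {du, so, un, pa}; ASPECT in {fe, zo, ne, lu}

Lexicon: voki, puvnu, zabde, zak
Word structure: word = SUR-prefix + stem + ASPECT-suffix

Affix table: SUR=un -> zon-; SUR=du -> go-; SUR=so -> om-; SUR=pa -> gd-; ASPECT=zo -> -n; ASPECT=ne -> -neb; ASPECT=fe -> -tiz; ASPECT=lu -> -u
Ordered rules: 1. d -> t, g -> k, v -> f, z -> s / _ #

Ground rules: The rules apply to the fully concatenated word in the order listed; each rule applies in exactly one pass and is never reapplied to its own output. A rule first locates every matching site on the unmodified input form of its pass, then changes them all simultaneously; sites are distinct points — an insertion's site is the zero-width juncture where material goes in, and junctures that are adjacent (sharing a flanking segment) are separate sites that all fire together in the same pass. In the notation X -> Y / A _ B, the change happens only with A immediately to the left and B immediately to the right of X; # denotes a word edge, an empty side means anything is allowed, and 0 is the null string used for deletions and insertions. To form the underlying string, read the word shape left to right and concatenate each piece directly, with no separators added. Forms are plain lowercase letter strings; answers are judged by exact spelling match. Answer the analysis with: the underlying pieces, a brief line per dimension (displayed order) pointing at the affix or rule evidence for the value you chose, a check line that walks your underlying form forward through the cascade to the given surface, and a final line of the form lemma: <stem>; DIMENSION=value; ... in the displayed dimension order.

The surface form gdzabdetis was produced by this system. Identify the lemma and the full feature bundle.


underlying: gd-zabde-tiz
SUR=pa - signalled by the affix gd-
ASPECT=fe - signalled by the affix -tiz
check: gdzabdetiz -> gdzabdetis
lemma: zabde; SUR=pa; ASPECT=fe


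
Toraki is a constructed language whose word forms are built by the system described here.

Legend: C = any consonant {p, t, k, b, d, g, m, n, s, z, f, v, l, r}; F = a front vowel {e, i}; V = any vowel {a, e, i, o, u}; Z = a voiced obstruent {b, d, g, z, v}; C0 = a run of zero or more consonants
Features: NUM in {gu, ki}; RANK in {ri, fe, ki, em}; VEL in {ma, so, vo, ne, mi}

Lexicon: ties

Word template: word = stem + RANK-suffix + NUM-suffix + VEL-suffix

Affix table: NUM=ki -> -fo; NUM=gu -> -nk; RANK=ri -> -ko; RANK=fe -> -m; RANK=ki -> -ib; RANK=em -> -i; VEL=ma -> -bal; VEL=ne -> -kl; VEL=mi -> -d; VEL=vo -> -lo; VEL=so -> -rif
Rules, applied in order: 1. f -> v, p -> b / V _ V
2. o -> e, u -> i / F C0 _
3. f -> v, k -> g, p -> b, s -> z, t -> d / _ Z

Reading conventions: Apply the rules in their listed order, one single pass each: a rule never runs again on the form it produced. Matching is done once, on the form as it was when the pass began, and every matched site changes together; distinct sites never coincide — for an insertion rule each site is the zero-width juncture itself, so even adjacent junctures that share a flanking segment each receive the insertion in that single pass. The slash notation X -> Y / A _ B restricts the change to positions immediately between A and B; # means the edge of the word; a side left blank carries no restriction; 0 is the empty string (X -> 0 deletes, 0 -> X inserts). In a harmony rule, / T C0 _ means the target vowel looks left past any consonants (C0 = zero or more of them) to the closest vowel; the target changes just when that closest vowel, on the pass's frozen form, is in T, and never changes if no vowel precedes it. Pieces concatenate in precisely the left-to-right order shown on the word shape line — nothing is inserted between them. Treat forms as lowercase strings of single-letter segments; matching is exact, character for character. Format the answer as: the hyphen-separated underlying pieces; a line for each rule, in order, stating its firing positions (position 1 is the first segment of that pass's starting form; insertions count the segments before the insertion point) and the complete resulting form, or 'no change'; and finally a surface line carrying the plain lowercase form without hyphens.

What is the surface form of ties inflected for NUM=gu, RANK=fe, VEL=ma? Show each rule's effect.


underlying: ties-m-nk-bal
1. f -> v, p -> b / V _ V: no change
2. o -> e, u -> i / F C0 _: no change
3. f -> v, k -> g, p -> b, s -> z, t -> d / _ Z: fires at position(s) 7: tiesmngbal
surface: tiesmngbal


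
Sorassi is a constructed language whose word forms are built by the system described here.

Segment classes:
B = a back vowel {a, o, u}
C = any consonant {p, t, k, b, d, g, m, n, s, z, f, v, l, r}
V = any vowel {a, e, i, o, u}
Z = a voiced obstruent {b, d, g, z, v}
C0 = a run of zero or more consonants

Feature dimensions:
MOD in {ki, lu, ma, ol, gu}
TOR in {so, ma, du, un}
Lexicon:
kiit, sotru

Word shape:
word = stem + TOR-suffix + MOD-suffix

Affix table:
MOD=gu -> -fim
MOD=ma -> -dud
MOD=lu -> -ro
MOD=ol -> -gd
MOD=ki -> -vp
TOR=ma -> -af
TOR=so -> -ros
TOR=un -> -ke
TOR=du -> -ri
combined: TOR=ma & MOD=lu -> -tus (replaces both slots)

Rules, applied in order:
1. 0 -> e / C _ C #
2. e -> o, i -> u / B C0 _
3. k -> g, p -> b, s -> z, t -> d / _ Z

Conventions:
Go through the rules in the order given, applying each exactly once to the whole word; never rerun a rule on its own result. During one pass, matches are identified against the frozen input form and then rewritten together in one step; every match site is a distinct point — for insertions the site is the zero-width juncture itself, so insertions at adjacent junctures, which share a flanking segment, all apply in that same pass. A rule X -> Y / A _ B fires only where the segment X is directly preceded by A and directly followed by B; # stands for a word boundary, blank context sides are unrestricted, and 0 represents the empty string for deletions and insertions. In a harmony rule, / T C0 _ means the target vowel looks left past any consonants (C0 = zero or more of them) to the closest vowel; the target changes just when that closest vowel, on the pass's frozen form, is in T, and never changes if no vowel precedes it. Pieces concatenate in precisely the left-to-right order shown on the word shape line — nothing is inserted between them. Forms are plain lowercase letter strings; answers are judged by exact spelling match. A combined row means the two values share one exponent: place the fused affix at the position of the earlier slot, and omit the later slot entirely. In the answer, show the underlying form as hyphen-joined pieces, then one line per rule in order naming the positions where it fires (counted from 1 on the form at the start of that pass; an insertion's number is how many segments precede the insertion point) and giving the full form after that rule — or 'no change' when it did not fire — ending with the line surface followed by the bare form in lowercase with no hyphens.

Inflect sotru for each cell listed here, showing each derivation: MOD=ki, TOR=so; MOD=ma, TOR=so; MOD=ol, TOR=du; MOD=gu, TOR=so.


cell MOD=ki, TOR=so:
underlying: sotru-ros-vp
1. 0 -> e / C _ C #: inserts after position(s) 9: sotrurosvep
2. e -> o, i -> u / B C0 _: fires at position(s) 10: sotrurosvop
3. k -> g, p -> b, s -> z, t -> d / _ Z: fires at position(s) 8: sotrurozvop
surface: sotrurozvop

cell MOD=ma, TOR=so:
underlying: sotru-ros-dud
1. 0 -> e / C _ C #: no change
2. e -> o, i -> u / B C0 _: no change
3. k -> g, p -> b, s -> z, t -> d / _ Z: fires at position(s) 8: sotrurozdud
surface: sotrurozdud

cell MOD=ol, TOR=du:
underlying: sotru-ri-gd
1. 0 -> e / C _ C #: inserts after position(s) 8: sotruriged
2. e -> o, i -> u / B C0 _: fires at position(s) 7: sotruruged
3. k -> g, p -> b, s -> z, t -> d / _ Z: no change
surface: sotruruged

cell MOD=gu, TOR=so:
underlying: sotru-ros-fim
1. 0 -> e / C _ C #: no change
2. e -> o, i -> u / B C0 _: fires at position(s) 10: sotrurosfum
3. k -> g, p -> b, s -> z, t -> d / _ Z: no change
surface: sotrurosfum


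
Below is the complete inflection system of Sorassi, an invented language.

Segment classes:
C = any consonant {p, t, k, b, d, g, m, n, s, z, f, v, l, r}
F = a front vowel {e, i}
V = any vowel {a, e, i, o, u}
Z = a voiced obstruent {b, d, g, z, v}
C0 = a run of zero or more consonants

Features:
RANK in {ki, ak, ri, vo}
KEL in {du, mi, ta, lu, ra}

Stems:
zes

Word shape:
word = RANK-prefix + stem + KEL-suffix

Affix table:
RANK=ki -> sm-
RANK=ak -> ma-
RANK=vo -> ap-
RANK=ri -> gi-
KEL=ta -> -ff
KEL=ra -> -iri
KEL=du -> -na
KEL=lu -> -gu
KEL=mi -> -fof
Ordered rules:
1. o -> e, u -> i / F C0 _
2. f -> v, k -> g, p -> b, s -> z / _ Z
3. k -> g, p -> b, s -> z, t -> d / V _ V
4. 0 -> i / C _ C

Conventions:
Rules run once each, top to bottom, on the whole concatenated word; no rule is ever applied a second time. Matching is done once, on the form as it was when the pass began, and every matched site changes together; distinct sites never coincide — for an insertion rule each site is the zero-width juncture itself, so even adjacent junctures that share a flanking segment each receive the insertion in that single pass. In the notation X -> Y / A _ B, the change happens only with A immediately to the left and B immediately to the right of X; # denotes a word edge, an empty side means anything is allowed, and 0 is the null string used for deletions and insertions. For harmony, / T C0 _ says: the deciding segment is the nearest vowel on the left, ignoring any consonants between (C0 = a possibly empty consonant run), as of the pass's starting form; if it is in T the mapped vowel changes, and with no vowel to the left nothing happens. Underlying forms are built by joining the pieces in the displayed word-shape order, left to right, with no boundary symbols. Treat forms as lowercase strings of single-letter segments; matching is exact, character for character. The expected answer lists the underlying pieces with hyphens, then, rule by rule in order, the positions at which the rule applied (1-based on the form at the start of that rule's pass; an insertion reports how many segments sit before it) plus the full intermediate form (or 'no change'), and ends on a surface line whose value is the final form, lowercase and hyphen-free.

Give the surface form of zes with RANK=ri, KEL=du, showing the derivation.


underlying: gi-zes-na
1. o -> e, u -> i / F C0 _: no change
2. f -> v, k -> g, p -> b, s -> z / _ Z: no change
3. k -> g, p -> b, s -> z, t -> d / V _ V: no change
4. 0 -> i / C _ C: inserts after position(s) 5: gizesina
surface: gizesina


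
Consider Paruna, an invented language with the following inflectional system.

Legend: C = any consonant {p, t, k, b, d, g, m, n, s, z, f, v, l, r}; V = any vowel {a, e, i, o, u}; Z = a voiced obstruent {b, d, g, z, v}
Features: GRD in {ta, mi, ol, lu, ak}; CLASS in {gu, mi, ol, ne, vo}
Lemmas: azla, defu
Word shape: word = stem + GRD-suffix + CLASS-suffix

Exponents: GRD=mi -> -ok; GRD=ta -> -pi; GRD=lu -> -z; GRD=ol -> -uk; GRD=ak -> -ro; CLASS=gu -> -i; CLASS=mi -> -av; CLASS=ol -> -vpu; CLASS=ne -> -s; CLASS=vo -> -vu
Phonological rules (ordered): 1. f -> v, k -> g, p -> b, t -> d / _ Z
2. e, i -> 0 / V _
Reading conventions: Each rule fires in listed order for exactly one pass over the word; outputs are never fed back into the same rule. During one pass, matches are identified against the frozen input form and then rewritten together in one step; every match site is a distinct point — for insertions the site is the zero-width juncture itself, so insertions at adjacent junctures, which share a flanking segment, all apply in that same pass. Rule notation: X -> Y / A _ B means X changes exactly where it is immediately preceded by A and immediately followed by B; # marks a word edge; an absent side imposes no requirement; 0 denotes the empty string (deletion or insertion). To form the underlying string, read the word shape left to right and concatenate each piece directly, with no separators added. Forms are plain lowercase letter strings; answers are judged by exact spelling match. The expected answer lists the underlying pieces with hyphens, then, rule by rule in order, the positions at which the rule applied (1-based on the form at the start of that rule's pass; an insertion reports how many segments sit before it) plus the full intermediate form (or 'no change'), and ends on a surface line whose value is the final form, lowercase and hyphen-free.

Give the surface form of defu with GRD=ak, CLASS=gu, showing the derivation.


underlying: defu-ro-i
1. f -> v, k -> g, p -> b, t -> d / _ Z: no change
2. e, i -> 0 / V _: fires at position(s) 7: defuro
surface: defuro


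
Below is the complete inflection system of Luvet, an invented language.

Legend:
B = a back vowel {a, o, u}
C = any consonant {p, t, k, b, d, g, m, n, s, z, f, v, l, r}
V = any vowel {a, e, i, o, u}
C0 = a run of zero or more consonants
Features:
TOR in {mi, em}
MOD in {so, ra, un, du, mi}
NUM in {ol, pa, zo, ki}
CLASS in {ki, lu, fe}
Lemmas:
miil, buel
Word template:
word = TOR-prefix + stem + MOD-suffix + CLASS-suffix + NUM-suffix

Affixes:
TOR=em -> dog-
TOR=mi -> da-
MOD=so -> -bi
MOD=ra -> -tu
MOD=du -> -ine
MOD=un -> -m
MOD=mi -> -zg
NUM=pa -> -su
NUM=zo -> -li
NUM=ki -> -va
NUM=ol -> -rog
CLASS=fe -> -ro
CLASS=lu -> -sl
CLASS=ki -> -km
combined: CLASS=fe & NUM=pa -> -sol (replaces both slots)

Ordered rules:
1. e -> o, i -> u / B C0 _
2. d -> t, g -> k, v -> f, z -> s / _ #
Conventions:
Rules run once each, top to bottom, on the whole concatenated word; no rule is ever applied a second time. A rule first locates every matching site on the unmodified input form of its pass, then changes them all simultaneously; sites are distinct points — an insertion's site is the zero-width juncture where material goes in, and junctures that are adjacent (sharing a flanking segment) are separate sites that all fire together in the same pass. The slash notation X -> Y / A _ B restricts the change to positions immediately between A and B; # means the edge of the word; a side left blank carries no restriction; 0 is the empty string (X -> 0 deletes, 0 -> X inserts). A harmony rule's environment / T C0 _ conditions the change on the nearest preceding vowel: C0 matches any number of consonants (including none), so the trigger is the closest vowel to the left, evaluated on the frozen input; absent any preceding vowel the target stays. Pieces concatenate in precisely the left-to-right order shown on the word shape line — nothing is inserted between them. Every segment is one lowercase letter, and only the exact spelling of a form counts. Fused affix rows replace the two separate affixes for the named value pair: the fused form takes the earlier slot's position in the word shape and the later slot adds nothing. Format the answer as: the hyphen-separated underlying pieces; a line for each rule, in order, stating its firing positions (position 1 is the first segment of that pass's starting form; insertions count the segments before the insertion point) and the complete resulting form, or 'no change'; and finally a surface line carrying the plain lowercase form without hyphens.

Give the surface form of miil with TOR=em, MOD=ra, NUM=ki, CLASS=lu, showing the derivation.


underlying: dog-miil-tu-sl-va
1. e -> o, i -> u / B C0 _: fires at position(s) 5: dogmuiltuslva
2. d -> t, g -> k, v -> f, z -> s / _ #: no change
surface: dogmuiltuslva


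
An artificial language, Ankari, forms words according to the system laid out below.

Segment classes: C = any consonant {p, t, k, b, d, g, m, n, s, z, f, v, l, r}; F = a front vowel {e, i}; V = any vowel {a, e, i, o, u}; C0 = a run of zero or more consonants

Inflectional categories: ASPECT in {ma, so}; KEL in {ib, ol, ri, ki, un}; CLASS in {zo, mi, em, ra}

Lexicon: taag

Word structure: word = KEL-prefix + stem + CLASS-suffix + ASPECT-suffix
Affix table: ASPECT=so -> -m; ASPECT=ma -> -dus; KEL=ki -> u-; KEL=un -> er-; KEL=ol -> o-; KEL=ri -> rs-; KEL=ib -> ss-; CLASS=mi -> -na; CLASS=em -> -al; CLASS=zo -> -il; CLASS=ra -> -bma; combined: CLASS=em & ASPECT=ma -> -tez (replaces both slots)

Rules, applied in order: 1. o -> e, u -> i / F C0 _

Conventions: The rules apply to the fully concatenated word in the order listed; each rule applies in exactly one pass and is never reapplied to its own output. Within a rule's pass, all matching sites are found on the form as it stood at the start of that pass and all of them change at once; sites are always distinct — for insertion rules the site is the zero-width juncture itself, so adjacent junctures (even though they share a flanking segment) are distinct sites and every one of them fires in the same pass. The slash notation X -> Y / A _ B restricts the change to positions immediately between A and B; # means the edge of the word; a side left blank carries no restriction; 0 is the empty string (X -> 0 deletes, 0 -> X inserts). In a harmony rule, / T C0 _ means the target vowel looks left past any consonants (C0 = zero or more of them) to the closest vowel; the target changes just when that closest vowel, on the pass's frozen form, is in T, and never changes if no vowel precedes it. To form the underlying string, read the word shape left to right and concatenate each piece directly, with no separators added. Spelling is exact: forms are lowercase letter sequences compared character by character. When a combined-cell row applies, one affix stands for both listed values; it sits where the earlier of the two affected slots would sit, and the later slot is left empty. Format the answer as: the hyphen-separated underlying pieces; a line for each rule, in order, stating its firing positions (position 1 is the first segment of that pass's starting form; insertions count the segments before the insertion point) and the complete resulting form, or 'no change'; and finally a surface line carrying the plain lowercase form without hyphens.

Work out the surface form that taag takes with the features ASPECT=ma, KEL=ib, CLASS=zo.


underlying: ss-taag-il-dus
1. o -> e, u -> i / F C0 _: fires at position(s) 10: sstaagildis
surface: sstaagildis
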